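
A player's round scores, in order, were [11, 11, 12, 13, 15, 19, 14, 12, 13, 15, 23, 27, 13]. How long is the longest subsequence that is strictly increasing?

Let dp[i] be the length of the longest such subsequence ending at index i:
i:      1  2  3  4  5  6  7  8  9 10 11 12 13
a[i]:  11 11 12 13 15 19 14 12 13 15 23 27 13
dp:     1  1  2  3  4  5  4  2  3  5  6  7  3
Maximum dp value is 7.

7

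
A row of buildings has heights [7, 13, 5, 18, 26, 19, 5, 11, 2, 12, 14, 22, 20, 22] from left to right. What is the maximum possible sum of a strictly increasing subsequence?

99

Let S[i] be the best sum of a strictly increasing subsequence ending at i:
i:      1  2  3  4  5  6  7  8  9 10 11 12 13 14
a[i]:   7 13  5 18 26 19  5 11  2 12 14 22 20 22
S:      7 20  5 38 64 57  5 18  2 30 44 79 77 99
Maximum is 99 (e.g. 7 + 13 + 18 + 19 + 20 + 22).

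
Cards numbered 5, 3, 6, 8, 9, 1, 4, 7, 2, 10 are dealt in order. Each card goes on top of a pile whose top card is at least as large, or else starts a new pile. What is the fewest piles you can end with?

5

Place each on the leftmost legal pile:
5 → new pile 1 (tops now [5])
3 → pile 1 (tops now [3])
6 → new pile 2 (tops now [3, 6])
8 → new pile 3 (tops now [3, 6, 8])
9 → new pile 4 (tops now [3, 6, 8, 9])
1 → pile 1 (tops now [1, 6, 8, 9])
4 → pile 2 (tops now [1, 4, 8, 9])
7 → pile 3 (tops now [1, 4, 7, 9])
2 → pile 2 (tops now [1, 2, 7, 9])
10 → new pile 5 (tops now [1, 2, 7, 9, 10])
Five piles.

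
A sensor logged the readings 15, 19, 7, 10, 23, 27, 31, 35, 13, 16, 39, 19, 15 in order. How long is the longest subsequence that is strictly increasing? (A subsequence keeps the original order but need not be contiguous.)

7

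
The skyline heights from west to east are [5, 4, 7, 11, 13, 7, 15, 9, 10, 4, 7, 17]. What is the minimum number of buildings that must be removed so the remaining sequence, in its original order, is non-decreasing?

Fewest deletions = n − (longest non-decreasing subsequence).
Patience tails:
5 → extends → [5]
4 → replaces 5 → [4]
7 → extends → [4, 7]
11 → extends → [4, 7, 11]
13 → extends → [4, 7, 11, 13]
7 → replaces 11 → [4, 7, 7, 13]
15 → extends → [4, 7, 7, 13, 15]
9 → replaces 13 → [4, 7, 7, 9, 15]
10 → replaces 15 → [4, 7, 7, 9, 10]
4 → replaces 7 → [4, 4, 7, 9, 10]
7 → replaces 9 → [4, 4, 7, 7, 10]
17 → extends → [4, 4, 7, 7, 10, 17]
Longest non-decreasing subsequence has length 6, so deletions = 12 − 6 = 6.

6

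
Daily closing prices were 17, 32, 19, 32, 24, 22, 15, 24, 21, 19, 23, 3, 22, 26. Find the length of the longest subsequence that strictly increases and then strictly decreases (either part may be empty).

inc[i] = longest strictly increasing subsequence ending at i; dec[i] = longest strictly decreasing subsequence starting at i:
i:      1  2  3  4  5  6  7  8  9 10 11 12 13 14
a[i]:  17 32 19 32 24 22 15 24 21 19 23  3 22 26
inc:    1  2  2  3  3  3  1  4  3  2  4  1  4  5
dec:    3  6  3  6  5  4  2  4  3  2  2  1  1  1
Best peak at i=4 (value 32): inc=3, dec=6, length 3+6−1 = 8.

8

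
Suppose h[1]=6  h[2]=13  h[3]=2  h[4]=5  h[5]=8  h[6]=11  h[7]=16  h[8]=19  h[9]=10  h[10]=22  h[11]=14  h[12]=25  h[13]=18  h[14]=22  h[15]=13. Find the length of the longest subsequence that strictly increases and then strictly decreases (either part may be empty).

10

inc[i] = longest strictly increasing subsequence ending at i; dec[i] = longest strictly decreasing subsequence starting at i:
i:      1  2  3  4  5  6  7  8  9 10 11 12 13 14 15
h[i]:   6 13  2  5  8 11 16 19 10 22 14 25 18 22 13
inc:    1  2  1  2  3  4  5  6  4  7  5  8  6  7  5
dec:    2  3  1  1  1  2  3  3  1  3  2  3  2  2  1
Best peak at i=12 (value 25): inc=8, dec=3, length 8+3−1 = 10.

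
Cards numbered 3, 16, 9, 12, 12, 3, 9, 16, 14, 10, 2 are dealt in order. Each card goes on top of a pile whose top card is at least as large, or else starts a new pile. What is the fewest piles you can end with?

4

Place each on the leftmost legal pile:
3 → new pile 1 (tops now [3])
16 → new pile 2 (tops now [3, 16])
9 → pile 2 (tops now [3, 9])
12 → new pile 3 (tops now [3, 9, 12])
12 → pile 3 (tops now [3, 9, 12])
3 → pile 1 (tops now [3, 9, 12])
9 → pile 2 (tops now [3, 9, 12])
16 → new pile 4 (tops now [3, 9, 12, 16])
14 → pile 4 (tops now [3, 9, 12, 14])
10 → pile 3 (tops now [3, 9, 10, 14])
2 → pile 1 (tops now [2, 9, 10, 14])
Four piles.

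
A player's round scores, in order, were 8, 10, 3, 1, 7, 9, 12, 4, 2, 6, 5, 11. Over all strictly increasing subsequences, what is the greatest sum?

Let S[i] be the best sum of a strictly increasing subsequence ending at i:
i:      1  2  3  4  5  6  7  8  9 10 11 12
a[i]:   8 10  3  1  7  9 12  4  2  6  5 11
S:      8 18  3  1 10 19 31  7  3 13 12 30
Maximum is 31 (e.g. 3 + 7 + 9 + 12).

31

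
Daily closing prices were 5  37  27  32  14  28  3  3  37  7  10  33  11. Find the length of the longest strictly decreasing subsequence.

4

Let dp[i] be the longest strictly decreasing subsequence ending at i:
i:      1  2  3  4  5  6  7  8  9 10 11 12 13
a[i]:   5 37 27 32 14 28  3  3 37  7 10 33 11
dp:     1  1  2  2  3  3  4  4  1  4  4  2  4
Maximum is 4.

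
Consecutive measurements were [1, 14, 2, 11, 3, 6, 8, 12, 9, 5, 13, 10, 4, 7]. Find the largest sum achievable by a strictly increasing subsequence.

Let S[i] be the best sum of a strictly increasing subsequence ending at i:
i:      1  2  3  4  5  6  7  8  9 10 11 12 13 14
a[i]:   1 14  2 11  3  6  8 12  9  5 13 10  4  7
S:      1 15  3 14  6 12 20 32 29 11 45 39 10 19
Maximum is 45 (e.g. 1 + 2 + 3 + 6 + 8 + 12 + 13).

45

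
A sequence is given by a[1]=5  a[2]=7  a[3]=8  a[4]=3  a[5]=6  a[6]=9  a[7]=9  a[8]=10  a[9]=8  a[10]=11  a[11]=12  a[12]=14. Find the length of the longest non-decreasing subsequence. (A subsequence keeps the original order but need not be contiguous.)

Let dp[i] be the length of the longest such subsequence ending at index i:
i:      1  2  3  4  5  6  7  8  9 10 11 12
a[i]:   5  7  8  3  6  9  9 10  8 11 12 14
dp:     1  2  3  1  2  4  5  6  4  7  8  9
Maximum dp value is 9.

9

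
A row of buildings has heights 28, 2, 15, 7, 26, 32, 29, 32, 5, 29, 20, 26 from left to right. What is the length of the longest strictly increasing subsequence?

5

Let dp[i] be the length of the longest such subsequence ending at index i:
i:      1  2  3  4  5  6  7  8  9 10 11 12
a[i]:  28  2 15  7 26 32 29 32  5 29 20 26
dp:     1  1  2  2  3  4  4  5  2  4  3  4
Maximum dp value is 5.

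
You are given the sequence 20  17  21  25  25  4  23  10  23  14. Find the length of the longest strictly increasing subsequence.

Track the smallest tail for each achievable length (strict):
20 → extends → [20]
17 → replaces 20 → [17]
21 → extends → [17, 21]
25 → extends → [17, 21, 25]
25 → already a tail → [17, 21, 25]
4 → replaces 17 → [4, 21, 25]
23 → replaces 25 → [4, 21, 23]
10 → replaces 21 → [4, 10, 23]
23 → already a tail → [4, 10, 23]
14 → replaces 23 → [4, 10, 14]
Three tails, so the longest strictly increasing subsequence has length 3 (e.g. 20, 21, 25).

3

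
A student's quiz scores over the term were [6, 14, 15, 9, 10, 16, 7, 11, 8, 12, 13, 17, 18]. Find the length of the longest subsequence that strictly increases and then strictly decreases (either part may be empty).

inc[i] = longest strictly increasing subsequence ending at i; dec[i] = longest strictly decreasing subsequence starting at i:
i:      1  2  3  4  5  6  7  8  9 10 11 12 13
a[i]:   6 14 15  9 10 16  7 11  8 12 13 17 18
inc:    1  2  3  2  3  4  2  4  3  5  6  7  8
dec:    1  3  3  2  2  3  1  2  1  1  1  1  1
Best peak at i=13 (value 18): inc=8, dec=1, length 8+1−1 = 8.

8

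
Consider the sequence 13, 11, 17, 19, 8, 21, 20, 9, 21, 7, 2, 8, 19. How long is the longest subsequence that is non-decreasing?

Let dp[i] be the length of the longest such subsequence ending at index i:
i:      1  2  3  4  5  6  7  8  9 10 11 12 13
a[i]:  13 11 17 19  8 21 20  9 21  7  2  8 19
dp:     1  1  2  3  1  4  4  2  5  1  1  2  4
Maximum dp value is 5.

5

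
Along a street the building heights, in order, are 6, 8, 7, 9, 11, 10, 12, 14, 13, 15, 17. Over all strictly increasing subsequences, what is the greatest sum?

92

Let S[i] be the best sum of a strictly increasing subsequence ending at i:
i:      1  2  3  4  5  6  7  8  9 10 11
a[i]:   6  8  7  9 11 10 12 14 13 15 17
S:      6 14 13 23 34 33 46 60 59 75 92
Maximum is 92 (e.g. 6 + 8 + 9 + 11 + 12 + 14 + 15 + 17).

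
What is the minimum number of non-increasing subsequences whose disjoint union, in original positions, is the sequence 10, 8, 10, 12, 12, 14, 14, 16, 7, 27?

6

Place each on the leftmost legal pile:
10 → new pile 1 (tops now [10])
8 → pile 1 (tops now [8])
10 → new pile 2 (tops now [8, 10])
12 → new pile 3 (tops now [8, 10, 12])
12 → pile 3 (tops now [8, 10, 12])
14 → new pile 4 (tops now [8, 10, 12, 14])
14 → pile 4 (tops now [8, 10, 12, 14])
16 → new pile 5 (tops now [8, 10, 12, 14, 16])
7 → pile 1 (tops now [7, 10, 12, 14, 16])
27 → new pile 6 (tops now [7, 10, 12, 14, 16, 27])
Six piles.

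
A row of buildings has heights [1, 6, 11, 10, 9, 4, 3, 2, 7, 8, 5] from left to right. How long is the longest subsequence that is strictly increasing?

Let dp[i] be the length of the longest such subsequence ending at index i:
i:      1  2  3  4  5  6  7  8  9 10 11
a[i]:   1  6 11 10  9  4  3  2  7  8  5
dp:     1  2  3  3  3  2  2  2  3  4  3
Maximum dp value is 4.

4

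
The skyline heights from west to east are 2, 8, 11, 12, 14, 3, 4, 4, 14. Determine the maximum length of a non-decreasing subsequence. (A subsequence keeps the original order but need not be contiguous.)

Let dp[i] be the length of the longest such subsequence ending at index i:
i:      1  2  3  4  5  6  7  8  9
a[i]:   2  8 11 12 14  3  4  4 14
dp:     1  2  3  4  5  2  3  4  6
Maximum dp value is 6.

6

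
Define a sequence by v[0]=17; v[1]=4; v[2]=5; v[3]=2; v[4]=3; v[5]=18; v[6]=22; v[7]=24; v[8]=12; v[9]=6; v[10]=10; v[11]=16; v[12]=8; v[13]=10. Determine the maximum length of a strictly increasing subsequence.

5

Track the smallest tail for each achievable length (strict):
17 → extends → [17]
4 → replaces 17 → [4]
5 → extends → [4, 5]
2 → replaces 4 → [2, 5]
3 → replaces 5 → [2, 3]
18 → extends → [2, 3, 18]
22 → extends → [2, 3, 18, 22]
24 → extends → [2, 3, 18, 22, 24]
12 → replaces 18 → [2, 3, 12, 22, 24]
6 → replaces 12 → [2, 3, 6, 22, 24]
10 → replaces 22 → [2, 3, 6, 10, 24]
16 → replaces 24 → [2, 3, 6, 10, 16]
8 → replaces 10 → [2, 3, 6, 8, 16]
10 → replaces 16 → [2, 3, 6, 8, 10]
Five tails, so the longest strictly increasing subsequence has length 5 (e.g. 4, 5, 18, 22, 24).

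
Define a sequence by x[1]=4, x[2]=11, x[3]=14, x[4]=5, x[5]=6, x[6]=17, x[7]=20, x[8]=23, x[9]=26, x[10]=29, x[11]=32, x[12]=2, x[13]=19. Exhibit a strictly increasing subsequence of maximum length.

Patience tails give the LIS length; then backtrack through the dp parents:
4 → extends → [4]
11 → extends → [4, 11]
14 → extends → [4, 11, 14]
5 → replaces 11 → [4, 5, 14]
6 → replaces 14 → [4, 5, 6]
17 → extends → [4, 5, 6, 17]
20 → extends → [4, 5, 6, 17, 20]
23 → extends → [4, 5, 6, 17, 20, 23]
26 → extends → [4, 5, 6, 17, 20, 23, 26]
29 → extends → [4, 5, 6, 17, 20, 23, 26, 29]
32 → extends → [4, 5, 6, 17, 20, 23, 26, 29, 32]
2 → replaces 4 → [2, 5, 6, 17, 20, 23, 26, 29, 32]
19 → replaces 20 → [2, 5, 6, 17, 19, 23, 26, 29, 32]
Length 9; one witness is 4, 11, 14, 17, 20, 23, 26, 29, 32.

4, 11, 14, 17, 20, 23, 26, 29, 32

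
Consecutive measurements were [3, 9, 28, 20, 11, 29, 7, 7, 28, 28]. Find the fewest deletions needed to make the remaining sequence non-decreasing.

5

Fewest deletions = n − (longest non-decreasing subsequence).
Patience tails:
3 → extends → [3]
9 → extends → [3, 9]
28 → extends → [3, 9, 28]
20 → replaces 28 → [3, 9, 20]
11 → replaces 20 → [3, 9, 11]
29 → extends → [3, 9, 11, 29]
7 → replaces 9 → [3, 7, 11, 29]
7 → replaces 11 → [3, 7, 7, 29]
28 → replaces 29 → [3, 7, 7, 28]
28 → extends → [3, 7, 7, 28, 28]
Longest non-decreasing subsequence has length 5, so deletions = 10 − 5 = 5.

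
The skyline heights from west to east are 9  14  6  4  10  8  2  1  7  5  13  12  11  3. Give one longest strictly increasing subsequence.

9, 10, 13

Patience tails give the LIS length; then backtrack through the dp parents:
9 → extends → [9]
14 → extends → [9, 14]
6 → replaces 9 → [6, 14]
4 → replaces 6 → [4, 14]
10 → replaces 14 → [4, 10]
8 → replaces 10 → [4, 8]
2 → replaces 4 → [2, 8]
1 → replaces 2 → [1, 8]
7 → replaces 8 → [1, 7]
5 → replaces 7 → [1, 5]
13 → extends → [1, 5, 13]
12 → replaces 13 → [1, 5, 12]
11 → replaces 12 → [1, 5, 11]
3 → replaces 5 → [1, 3, 11]
Length 3; one witness is 9, 10, 13.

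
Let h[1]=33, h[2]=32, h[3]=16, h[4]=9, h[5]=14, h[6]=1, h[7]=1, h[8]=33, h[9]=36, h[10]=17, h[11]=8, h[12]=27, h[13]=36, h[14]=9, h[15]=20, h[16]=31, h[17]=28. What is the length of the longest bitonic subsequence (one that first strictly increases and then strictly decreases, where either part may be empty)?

7

inc[i] = longest strictly increasing subsequence ending at i; dec[i] = longest strictly decreasing subsequence starting at i:
i:      1  2  3  4  5  6  7  8  9 10 11 12 13 14 15 16 17
h[i]:  33 32 16  9 14  1  1 33 36 17  8 27 36  9 20 31 28
inc:    1  1  1  1  2  1  1  3  4  3  2  4  5  3  4  5  5
dec:    5  4  3  2  2  1  1  3  3  2  1  2  3  1  1  2  1
Best peak at i=13 (value 36): inc=5, dec=3, length 5+3−1 = 7.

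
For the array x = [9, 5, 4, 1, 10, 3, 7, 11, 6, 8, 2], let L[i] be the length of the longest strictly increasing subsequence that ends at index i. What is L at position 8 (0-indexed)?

dp[i] = 1 + max{dp[j] : j<i, x[j]<x[i]} (or 1 if no such j):
i:      0  1  2  3  4  5  6  7  8  9 10
x[i]:   9  5  4  1 10  3  7 11  6  8  2
dp:     1  1  1  1  2  2  3  4  3  4  2
At index 8 the value is 3.

3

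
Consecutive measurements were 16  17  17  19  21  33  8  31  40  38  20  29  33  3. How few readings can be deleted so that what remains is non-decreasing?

Fewest deletions = n − (longest non-decreasing subsequence).
Patience tails:
16 → extends → [16]
17 → extends → [16, 17]
17 → extends → [16, 17, 17]
19 → extends → [16, 17, 17, 19]
21 → extends → [16, 17, 17, 19, 21]
33 → extends → [16, 17, 17, 19, 21, 33]
8 → replaces 16 → [8, 17, 17, 19, 21, 33]
31 → replaces 33 → [8, 17, 17, 19, 21, 31]
40 → extends → [8, 17, 17, 19, 21, 31, 40]
38 → replaces 40 → [8, 17, 17, 19, 21, 31, 38]
20 → replaces 21 → [8, 17, 17, 19, 20, 31, 38]
29 → replaces 31 → [8, 17, 17, 19, 20, 29, 38]
33 → replaces 38 → [8, 17, 17, 19, 20, 29, 33]
3 → replaces 8 → [3, 17, 17, 19, 20, 29, 33]
Longest non-decreasing subsequence has length 7, so deletions = 14 − 7 = 7.

7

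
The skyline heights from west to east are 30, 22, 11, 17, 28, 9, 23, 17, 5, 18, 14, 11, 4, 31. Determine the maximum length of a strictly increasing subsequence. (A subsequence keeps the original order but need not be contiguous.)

Track the smallest tail for each achievable length (strict):
30 → extends → [30]
22 → replaces 30 → [22]
11 → replaces 22 → [11]
17 → extends → [11, 17]
28 → extends → [11, 17, 28]
9 → replaces 11 → [9, 17, 28]
23 → replaces 28 → [9, 17, 23]
17 → already a tail → [9, 17, 23]
5 → replaces 9 → [5, 17, 23]
18 → replaces 23 → [5, 17, 18]
14 → replaces 17 → [5, 14, 18]
11 → replaces 14 → [5, 11, 18]
4 → replaces 5 → [4, 11, 18]
31 → extends → [4, 11, 18, 31]
Four tails, so the longest strictly increasing subsequence has length 4 (e.g. 11, 17, 28, 31).

4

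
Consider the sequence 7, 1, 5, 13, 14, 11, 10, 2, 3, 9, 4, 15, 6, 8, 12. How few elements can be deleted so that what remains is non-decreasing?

8

Fewest deletions = n − (longest non-decreasing subsequence).
i:      1  2  3  4  5  6  7  8  9 10 11 12 13 14 15
a[i]:   7  1  5 13 14 11 10  2  3  9  4 15  6  8 12
dp:     1  1  2  3  4  3  3  2  3  4  4  5  5  6  7
max dp = 7, so deletions = 15 − 7 = 8.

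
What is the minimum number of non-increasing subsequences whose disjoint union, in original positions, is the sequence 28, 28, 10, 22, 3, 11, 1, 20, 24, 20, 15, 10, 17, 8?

4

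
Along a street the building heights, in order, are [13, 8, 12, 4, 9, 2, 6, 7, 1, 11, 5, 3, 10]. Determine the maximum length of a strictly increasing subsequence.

4

Track the smallest tail for each achievable length (strict):
13 → extends → [13]
8 → replaces 13 → [8]
12 → extends → [8, 12]
4 → replaces 8 → [4, 12]
9 → replaces 12 → [4, 9]
2 → replaces 4 → [2, 9]
6 → replaces 9 → [2, 6]
7 → extends → [2, 6, 7]
1 → replaces 2 → [1, 6, 7]
11 → extends → [1, 6, 7, 11]
5 → replaces 6 → [1, 5, 7, 11]
3 → replaces 5 → [1, 3, 7, 11]
10 → replaces 11 → [1, 3, 7, 10]
Four tails, so the longest strictly increasing subsequence has length 4 (e.g. 4, 6, 7, 11).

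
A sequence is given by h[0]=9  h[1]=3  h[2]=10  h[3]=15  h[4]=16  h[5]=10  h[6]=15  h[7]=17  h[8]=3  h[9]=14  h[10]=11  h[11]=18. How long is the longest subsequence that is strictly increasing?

6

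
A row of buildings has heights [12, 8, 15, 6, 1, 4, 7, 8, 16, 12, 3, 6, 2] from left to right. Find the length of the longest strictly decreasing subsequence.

6

Let dp[i] be the longest strictly decreasing subsequence ending at i:
i:      1  2  3  4  5  6  7  8  9 10 11 12 13
a[i]:  12  8 15  6  1  4  7  8 16 12  3  6  2
dp:     1  2  1  3  4  4  3  2  1  2  5  4  6
Maximum is 6.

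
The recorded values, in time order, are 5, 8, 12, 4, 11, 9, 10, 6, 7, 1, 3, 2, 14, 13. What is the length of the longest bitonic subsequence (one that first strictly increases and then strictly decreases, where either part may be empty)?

8

inc[i] = longest strictly increasing subsequence ending at i; dec[i] = longest strictly decreasing subsequence starting at i:
i:      1  2  3  4  5  6  7  8  9 10 11 12 13 14
a[i]:   5  8 12  4 11  9 10  6  7  1  3  2 14 13
inc:    1  2  3  1  3  3  4  2  3  1  2  2  5  5
dec:    4  4  6  3  5  4  4  3  3  1  2  1  2  1
Best peak at i=3 (value 12): inc=3, dec=6, length 3+6−1 = 8.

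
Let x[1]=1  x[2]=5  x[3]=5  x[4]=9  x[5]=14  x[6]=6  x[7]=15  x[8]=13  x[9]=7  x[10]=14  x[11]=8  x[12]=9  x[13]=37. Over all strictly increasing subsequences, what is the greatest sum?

Let S[i] be the best sum of a strictly increasing subsequence ending at i:
i:      1  2  3  4  5  6  7  8  9 10 11 12 13
x[i]:   1  5  5  9 14  6 15 13  7 14  8  9 37
S:      1  6  6 15 29 12 44 28 19 42 27 36 81
Maximum is 81 (e.g. 1 + 5 + 9 + 14 + 15 + 37).

81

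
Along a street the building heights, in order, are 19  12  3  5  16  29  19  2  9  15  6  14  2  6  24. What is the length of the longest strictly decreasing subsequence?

5

Negate each value so 'decreasing' becomes 'increasing', then run patience tails on the negated sequence:
-19 → extends → [-19]
-12 → extends → [-19, -12]
-3 → extends → [-19, -12, -3]
-5 → replaces -3 → [-19, -12, -5]
-16 → replaces -12 → [-19, -16, -5]
-29 → replaces -19 → [-29, -16, -5]
-19 → replaces -16 → [-29, -19, -5]
-2 → extends → [-29, -19, -5, -2]
-9 → replaces -5 → [-29, -19, -9, -2]
-15 → replaces -9 → [-29, -19, -15, -2]
-6 → replaces -2 → [-29, -19, -15, -6]
-14 → replaces -6 → [-29, -19, -15, -14]
-2 → extends → [-29, -19, -15, -14, -2]
-6 → replaces -2 → [-29, -19, -15, -14, -6]
-24 → replaces -19 → [-29, -24, -15, -14, -6]
Five tails, so the longest strictly decreasing subsequence of the original has length 5.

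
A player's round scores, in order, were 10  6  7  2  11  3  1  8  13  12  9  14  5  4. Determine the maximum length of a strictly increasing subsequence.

5

Let dp[i] be the length of the longest such subsequence ending at index i:
i:      1  2  3  4  5  6  7  8  9 10 11 12 13 14
a[i]:  10  6  7  2 11  3  1  8 13 12  9 14  5  4
dp:     1  1  2  1  3  2  1  3  4  4  4  5  3  3
Maximum dp value is 5.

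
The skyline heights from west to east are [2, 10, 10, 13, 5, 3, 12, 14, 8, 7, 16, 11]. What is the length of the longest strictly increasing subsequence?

5

Let dp[i] be the length of the longest such subsequence ending at index i:
i:      1  2  3  4  5  6  7  8  9 10 11 12
a[i]:   2 10 10 13  5  3 12 14  8  7 16 11
dp:     1  2  2  3  2  2  3  4  3  3  5  4
Maximum dp value is 5.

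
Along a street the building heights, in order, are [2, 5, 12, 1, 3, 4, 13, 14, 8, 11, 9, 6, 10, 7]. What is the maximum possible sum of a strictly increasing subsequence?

46

Let S[i] be the best sum of a strictly increasing subsequence ending at i:
i:      1  2  3  4  5  6  7  8  9 10 11 12 13 14
a[i]:   2  5 12  1  3  4 13 14  8 11  9  6 10  7
S:      2  7 19  1  5  9 32 46 17 28 26 15 36 22
Maximum is 46 (e.g. 2 + 5 + 12 + 13 + 14).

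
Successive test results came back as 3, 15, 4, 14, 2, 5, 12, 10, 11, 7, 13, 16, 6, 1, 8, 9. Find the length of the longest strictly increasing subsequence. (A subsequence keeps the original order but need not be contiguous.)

Track the smallest tail for each achievable length (strict):
3 → extends → [3]
15 → extends → [3, 15]
4 → replaces 15 → [3, 4]
14 → extends → [3, 4, 14]
2 → replaces 3 → [2, 4, 14]
5 → replaces 14 → [2, 4, 5]
12 → extends → [2, 4, 5, 12]
10 → replaces 12 → [2, 4, 5, 10]
11 → extends → [2, 4, 5, 10, 11]
7 → replaces 10 → [2, 4, 5, 7, 11]
13 → extends → [2, 4, 5, 7, 11, 13]
16 → extends → [2, 4, 5, 7, 11, 13, 16]
6 → replaces 7 → [2, 4, 5, 6, 11, 13, 16]
1 → replaces 2 → [1, 4, 5, 6, 11, 13, 16]
8 → replaces 11 → [1, 4, 5, 6, 8, 13, 16]
9 → replaces 13 → [1, 4, 5, 6, 8, 9, 16]
Seven tails, so the longest strictly increasing subsequence has length 7 (e.g. 3, 4, 5, 10, 11, 13, 16).

7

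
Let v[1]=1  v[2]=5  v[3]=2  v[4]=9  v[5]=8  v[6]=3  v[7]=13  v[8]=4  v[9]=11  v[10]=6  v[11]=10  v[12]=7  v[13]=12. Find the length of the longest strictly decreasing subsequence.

4

Let dp[i] be the longest strictly decreasing subsequence ending at i:
i:      1  2  3  4  5  6  7  8  9 10 11 12 13
v[i]:   1  5  2  9  8  3 13  4 11  6 10  7 12
dp:     1  1  2  1  2  3  1  3  2  3  3  4  2
Maximum is 4.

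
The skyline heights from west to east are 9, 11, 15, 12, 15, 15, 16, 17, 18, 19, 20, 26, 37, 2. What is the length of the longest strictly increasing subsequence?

Track the smallest tail for each achievable length (strict):
9 → extends → [9]
11 → extends → [9, 11]
15 → extends → [9, 11, 15]
12 → replaces 15 → [9, 11, 12]
15 → extends → [9, 11, 12, 15]
15 → already a tail → [9, 11, 12, 15]
16 → extends → [9, 11, 12, 15, 16]
17 → extends → [9, 11, 12, 15, 16, 17]
18 → extends → [9, 11, 12, 15, 16, 17, 18]
19 → extends → [9, 11, 12, 15, 16, 17, 18, 19]
20 → extends → [9, 11, 12, 15, 16, 17, 18, 19, 20]
26 → extends → [9, 11, 12, 15, 16, 17, 18, 19, 20, 26]
37 → extends → [9, 11, 12, 15, 16, 17, 18, 19, 20, 26, 37]
2 → replaces 9 → [2, 11, 12, 15, 16, 17, 18, 19, 20, 26, 37]
Eleven tails, so the longest strictly increasing subsequence has length 11 (e.g. 9, 11, 12, 15, 16, 17, 18, 19, 20, 26, 37).

11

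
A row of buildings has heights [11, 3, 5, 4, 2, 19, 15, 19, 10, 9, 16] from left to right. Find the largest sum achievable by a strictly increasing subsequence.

45

Let S[i] be the best sum of a strictly increasing subsequence ending at i:
i:      1  2  3  4  5  6  7  8  9 10 11
a[i]:  11  3  5  4  2 19 15 19 10  9 16
S:     11  3  8  7  2 30 26 45 18 17 42
Maximum is 45 (e.g. 11 + 15 + 19).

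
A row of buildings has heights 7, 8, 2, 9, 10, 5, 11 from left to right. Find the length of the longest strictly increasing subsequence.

Track the smallest tail for each achievable length (strict):
7 → extends → [7]
8 → extends → [7, 8]
2 → replaces 7 → [2, 8]
9 → extends → [2, 8, 9]
10 → extends → [2, 8, 9, 10]
5 → replaces 8 → [2, 5, 9, 10]
11 → extends → [2, 5, 9, 10, 11]
Five tails, so the longest strictly increasing subsequence has length 5 (e.g. 7, 8, 9, 10, 11).

5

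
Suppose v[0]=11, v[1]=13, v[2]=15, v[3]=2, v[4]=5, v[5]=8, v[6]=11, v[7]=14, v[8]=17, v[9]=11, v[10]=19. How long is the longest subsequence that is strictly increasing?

7

Let dp[i] be the length of the longest such subsequence ending at index i:
i:      0  1  2  3  4  5  6  7  8  9 10
v[i]:  11 13 15  2  5  8 11 14 17 11 19
dp:     1  2  3  1  2  3  4  5  6  4  7
Maximum dp value is 7.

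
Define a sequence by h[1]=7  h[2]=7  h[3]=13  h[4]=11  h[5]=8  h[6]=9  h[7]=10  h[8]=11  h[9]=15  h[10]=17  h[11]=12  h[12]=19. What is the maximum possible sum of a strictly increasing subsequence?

Let S[i] be the best sum of a strictly increasing subsequence ending at i:
i:      1  2  3  4  5  6  7  8  9 10 11 12
h[i]:   7  7 13 11  8  9 10 11 15 17 12 19
S:      7  7 20 18 15 24 34 45 60 77 57 96
Maximum is 96 (e.g. 7 + 8 + 9 + 10 + 11 + 15 + 17 + 19).

96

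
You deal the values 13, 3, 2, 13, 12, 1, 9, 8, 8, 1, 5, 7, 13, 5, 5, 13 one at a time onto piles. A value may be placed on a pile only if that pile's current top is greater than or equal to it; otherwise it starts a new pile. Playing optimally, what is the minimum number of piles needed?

4

Place each on the leftmost legal pile:
13 → new pile 1 (tops now [13])
3 → pile 1 (tops now [3])
2 → pile 1 (tops now [2])
13 → new pile 2 (tops now [2, 13])
12 → pile 2 (tops now [2, 12])
1 → pile 1 (tops now [1, 12])
9 → pile 2 (tops now [1, 9])
8 → pile 2 (tops now [1, 8])
8 → pile 2 (tops now [1, 8])
1 → pile 1 (tops now [1, 8])
5 → pile 2 (tops now [1, 5])
7 → new pile 3 (tops now [1, 5, 7])
13 → new pile 4 (tops now [1, 5, 7, 13])
5 → pile 2 (tops now [1, 5, 7, 13])
5 → pile 2 (tops now [1, 5, 7, 13])
13 → pile 4 (tops now [1, 5, 7, 13])
Four piles.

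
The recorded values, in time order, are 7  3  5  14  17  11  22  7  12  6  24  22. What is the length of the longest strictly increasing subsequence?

Track the smallest tail for each achievable length (strict):
7 → extends → [7]
3 → replaces 7 → [3]
5 → extends → [3, 5]
14 → extends → [3, 5, 14]
17 → extends → [3, 5, 14, 17]
11 → replaces 14 → [3, 5, 11, 17]
22 → extends → [3, 5, 11, 17, 22]
7 → replaces 11 → [3, 5, 7, 17, 22]
12 → replaces 17 → [3, 5, 7, 12, 22]
6 → replaces 7 → [3, 5, 6, 12, 22]
24 → extends → [3, 5, 6, 12, 22, 24]
22 → already a tail → [3, 5, 6, 12, 22, 24]
Six tails, so the longest strictly increasing subsequence has length 6 (e.g. 3, 5, 14, 17, 22, 24).

6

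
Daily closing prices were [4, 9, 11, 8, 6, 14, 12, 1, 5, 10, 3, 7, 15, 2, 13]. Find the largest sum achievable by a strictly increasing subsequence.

53

Let S[i] be the best sum of a strictly increasing subsequence ending at i:
i:      1  2  3  4  5  6  7  8  9 10 11 12 13 14 15
a[i]:   4  9 11  8  6 14 12  1  5 10  3  7 15  2 13
S:      4 13 24 12 10 38 36  1  9 23  4 17 53  3 49
Maximum is 53 (e.g. 4 + 9 + 11 + 14 + 15).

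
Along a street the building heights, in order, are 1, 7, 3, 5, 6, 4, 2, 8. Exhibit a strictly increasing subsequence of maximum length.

1, 3, 5, 6, 8

Patience tails give the LIS length; then backtrack through the dp parents:
1 → extends → [1]
7 → extends → [1, 7]
3 → replaces 7 → [1, 3]
5 → extends → [1, 3, 5]
6 → extends → [1, 3, 5, 6]
4 → replaces 5 → [1, 3, 4, 6]
2 → replaces 3 → [1, 2, 4, 6]
8 → extends → [1, 2, 4, 6, 8]
Length 5; one witness is 1, 3, 5, 6, 8.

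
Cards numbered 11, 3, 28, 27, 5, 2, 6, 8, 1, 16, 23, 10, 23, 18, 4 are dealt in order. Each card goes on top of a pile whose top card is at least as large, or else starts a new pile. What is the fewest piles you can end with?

6

Place each on the leftmost legal pile:
11 → new pile 1 (tops now [11])
3 → pile 1 (tops now [3])
28 → new pile 2 (tops now [3, 28])
27 → pile 2 (tops now [3, 27])
5 → pile 2 (tops now [3, 5])
2 → pile 1 (tops now [2, 5])
6 → new pile 3 (tops now [2, 5, 6])
8 → new pile 4 (tops now [2, 5, 6, 8])
1 → pile 1 (tops now [1, 5, 6, 8])
16 → new pile 5 (tops now [1, 5, 6, 8, 16])
23 → new pile 6 (tops now [1, 5, 6, 8, 16, 23])
10 → pile 5 (tops now [1, 5, 6, 8, 10, 23])
23 → pile 6 (tops now [1, 5, 6, 8, 10, 23])
18 → pile 6 (tops now [1, 5, 6, 8, 10, 18])
4 → pile 2 (tops now [1, 4, 6, 8, 10, 18])
Six piles.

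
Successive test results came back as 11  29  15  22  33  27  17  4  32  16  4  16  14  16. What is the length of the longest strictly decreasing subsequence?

5

Negate each value so 'decreasing' becomes 'increasing', then run patience tails on the negated sequence:
-11 → extends → [-11]
-29 → replaces -11 → [-29]
-15 → extends → [-29, -15]
-22 → replaces -15 → [-29, -22]
-33 → replaces -29 → [-33, -22]
-27 → replaces -22 → [-33, -27]
-17 → extends → [-33, -27, -17]
-4 → extends → [-33, -27, -17, -4]
-32 → replaces -27 → [-33, -32, -17, -4]
-16 → replaces -4 → [-33, -32, -17, -16]
-4 → extends → [-33, -32, -17, -16, -4]
-16 → already a tail → [-33, -32, -17, -16, -4]
-14 → replaces -4 → [-33, -32, -17, -16, -14]
-16 → already a tail → [-33, -32, -17, -16, -14]
Five tails, so the longest strictly decreasing subsequence of the original has length 5.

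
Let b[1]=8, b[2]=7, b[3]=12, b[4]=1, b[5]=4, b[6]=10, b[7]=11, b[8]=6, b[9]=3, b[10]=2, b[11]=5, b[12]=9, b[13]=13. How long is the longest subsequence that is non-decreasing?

5

Track the smallest tail for each achievable length (allowing ties):
8 → extends → [8]
7 → replaces 8 → [7]
12 → extends → [7, 12]
1 → replaces 7 → [1, 12]
4 → replaces 12 → [1, 4]
10 → extends → [1, 4, 10]
11 → extends → [1, 4, 10, 11]
6 → replaces 10 → [1, 4, 6, 11]
3 → replaces 4 → [1, 3, 6, 11]
2 → replaces 3 → [1, 2, 6, 11]
5 → replaces 6 → [1, 2, 5, 11]
9 → replaces 11 → [1, 2, 5, 9]
13 → extends → [1, 2, 5, 9, 13]
Five tails, so the longest non-decreasing subsequence has length 5 (e.g. 1, 4, 10, 11, 13).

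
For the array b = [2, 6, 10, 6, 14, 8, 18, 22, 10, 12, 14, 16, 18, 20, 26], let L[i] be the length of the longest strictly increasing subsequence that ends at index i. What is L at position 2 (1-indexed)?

2

dp[i] = 1 + max{dp[j] : j<i, b[j]<b[i]} (or 1 if no such j):
i:      1  2  3  4  5  6  7  8  9 10 11 12 13 14 15
b[i]:   2  6 10  6 14  8 18 22 10 12 14 16 18 20 26
dp:     1  2  3  2  4  3  5  6  4  5  6  7  8  9 10
At index 2 the value is 2.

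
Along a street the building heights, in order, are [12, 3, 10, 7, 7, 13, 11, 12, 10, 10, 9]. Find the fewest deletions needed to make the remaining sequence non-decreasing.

6

Fewest deletions = n − (longest non-decreasing subsequence).
i:      1  2  3  4  5  6  7  8  9 10 11
a[i]:  12  3 10  7  7 13 11 12 10 10  9
dp:     1  1  2  2  3  4  4  5  4  5  4
max dp = 5, so deletions = 11 − 5 = 6.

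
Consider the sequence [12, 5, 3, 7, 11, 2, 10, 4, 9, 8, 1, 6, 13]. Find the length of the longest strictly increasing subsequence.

4

Let dp[i] be the length of the longest such subsequence ending at index i:
i:      1  2  3  4  5  6  7  8  9 10 11 12 13
a[i]:  12  5  3  7 11  2 10  4  9  8  1  6 13
dp:     1  1  1  2  3  1  3  2  3  3  1  3  4
Maximum dp value is 4.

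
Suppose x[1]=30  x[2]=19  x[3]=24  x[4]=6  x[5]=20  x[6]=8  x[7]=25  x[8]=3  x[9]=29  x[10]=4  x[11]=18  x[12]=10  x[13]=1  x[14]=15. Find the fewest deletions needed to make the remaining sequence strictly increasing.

Fewest deletions = n − (longest strictly increasing subsequence).
i:      1  2  3  4  5  6  7  8  9 10 11 12 13 14
x[i]:  30 19 24  6 20  8 25  3 29  4 18 10  1 15
dp:     1  1  2  1  2  2  3  1  4  2  3  3  1  4
max dp = 4, so deletions = 14 − 4 = 10.

10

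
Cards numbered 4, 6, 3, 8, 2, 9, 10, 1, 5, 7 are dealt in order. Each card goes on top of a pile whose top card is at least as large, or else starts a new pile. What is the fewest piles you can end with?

Place each on the leftmost legal pile:
4 → new pile 1 (tops now [4])
6 → new pile 2 (tops now [4, 6])
3 → pile 1 (tops now [3, 6])
8 → new pile 3 (tops now [3, 6, 8])
2 → pile 1 (tops now [2, 6, 8])
9 → new pile 4 (tops now [2, 6, 8, 9])
10 → new pile 5 (tops now [2, 6, 8, 9, 10])
1 → pile 1 (tops now [1, 6, 8, 9, 10])
5 → pile 2 (tops now [1, 5, 8, 9, 10])
7 → pile 3 (tops now [1, 5, 7, 9, 10])
Five piles.

5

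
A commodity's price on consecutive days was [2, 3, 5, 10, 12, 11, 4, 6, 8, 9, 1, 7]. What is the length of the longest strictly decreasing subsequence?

Let dp[i] be the longest strictly decreasing subsequence ending at i:
i:      1  2  3  4  5  6  7  8  9 10 11 12
a[i]:   2  3  5 10 12 11  4  6  8  9  1  7
dp:     1  1  1  1  1  2  3  3  3  3  4  4
Maximum is 4.

4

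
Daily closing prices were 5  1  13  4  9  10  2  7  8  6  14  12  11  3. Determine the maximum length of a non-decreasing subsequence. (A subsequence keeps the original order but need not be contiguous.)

5

Let dp[i] be the length of the longest such subsequence ending at index i:
i:      1  2  3  4  5  6  7  8  9 10 11 12 13 14
a[i]:   5  1 13  4  9 10  2  7  8  6 14 12 11  3
dp:     1  1  2  2  3  4  2  3  4  3  5  5  5  3
Maximum dp value is 5.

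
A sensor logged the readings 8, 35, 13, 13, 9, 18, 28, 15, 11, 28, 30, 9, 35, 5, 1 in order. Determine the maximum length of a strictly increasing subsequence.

6

Track the smallest tail for each achievable length (strict):
8 → extends → [8]
35 → extends → [8, 35]
13 → replaces 35 → [8, 13]
13 → already a tail → [8, 13]
9 → replaces 13 → [8, 9]
18 → extends → [8, 9, 18]
28 → extends → [8, 9, 18, 28]
15 → replaces 18 → [8, 9, 15, 28]
11 → replaces 15 → [8, 9, 11, 28]
28 → already a tail → [8, 9, 11, 28]
30 → extends → [8, 9, 11, 28, 30]
9 → already a tail → [8, 9, 11, 28, 30]
35 → extends → [8, 9, 11, 28, 30, 35]
5 → replaces 8 → [5, 9, 11, 28, 30, 35]
1 → replaces 5 → [1, 9, 11, 28, 30, 35]
Six tails, so the longest strictly increasing subsequence has length 6 (e.g. 8, 13, 18, 28, 30, 35).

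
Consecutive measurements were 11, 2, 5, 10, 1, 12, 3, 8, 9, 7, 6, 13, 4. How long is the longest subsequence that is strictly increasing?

5

Track the smallest tail for each achievable length (strict):
11 → extends → [11]
2 → replaces 11 → [2]
5 → extends → [2, 5]
10 → extends → [2, 5, 10]
1 → replaces 2 → [1, 5, 10]
12 → extends → [1, 5, 10, 12]
3 → replaces 5 → [1, 3, 10, 12]
8 → replaces 10 → [1, 3, 8, 12]
9 → replaces 12 → [1, 3, 8, 9]
7 → replaces 8 → [1, 3, 7, 9]
6 → replaces 7 → [1, 3, 6, 9]
13 → extends → [1, 3, 6, 9, 13]
4 → replaces 6 → [1, 3, 4, 9, 13]
Five tails, so the longest strictly increasing subsequence has length 5 (e.g. 2, 5, 10, 12, 13).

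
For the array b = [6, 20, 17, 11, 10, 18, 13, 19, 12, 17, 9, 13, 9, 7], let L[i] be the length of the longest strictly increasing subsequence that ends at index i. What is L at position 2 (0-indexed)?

dp[i] = 1 + max{dp[j] : j<i, b[j]<b[i]} (or 1 if no such j):
i:      0  1  2  3  4  5  6  7  8  9 10 11 12 13
b[i]:   6 20 17 11 10 18 13 19 12 17  9 13  9  7
dp:     1  2  2  2  2  3  3  4  3  4  2  4  2  2
At index 2 the value is 2.

2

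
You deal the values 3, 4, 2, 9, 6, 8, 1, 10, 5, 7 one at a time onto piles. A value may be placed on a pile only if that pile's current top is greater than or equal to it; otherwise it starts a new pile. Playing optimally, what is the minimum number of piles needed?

5

Place each on the leftmost legal pile:
3 → new pile 1 (tops now [3])
4 → new pile 2 (tops now [3, 4])
2 → pile 1 (tops now [2, 4])
9 → new pile 3 (tops now [2, 4, 9])
6 → pile 3 (tops now [2, 4, 6])
8 → new pile 4 (tops now [2, 4, 6, 8])
1 → pile 1 (tops now [1, 4, 6, 8])
10 → new pile 5 (tops now [1, 4, 6, 8, 10])
5 → pile 3 (tops now [1, 4, 5, 8, 10])
7 → pile 4 (tops now [1, 4, 5, 7, 10])
Five piles.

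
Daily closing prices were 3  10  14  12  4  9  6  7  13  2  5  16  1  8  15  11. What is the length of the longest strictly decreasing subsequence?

Let dp[i] be the longest strictly decreasing subsequence ending at i:
i:      1  2  3  4  5  6  7  8  9 10 11 12 13 14 15 16
a[i]:   3 10 14 12  4  9  6  7 13  2  5 16  1  8 15 11
dp:     1  1  1  2  3  3  4  4  2  5  5  1  6  4  2  3
Maximum is 6.

6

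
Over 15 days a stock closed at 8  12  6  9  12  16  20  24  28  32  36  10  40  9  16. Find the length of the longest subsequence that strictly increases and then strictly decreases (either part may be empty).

11

inc[i] = longest strictly increasing subsequence ending at i; dec[i] = longest strictly decreasing subsequence starting at i:
i:      1  2  3  4  5  6  7  8  9 10 11 12 13 14 15
a[i]:   8 12  6  9 12 16 20 24 28 32 36 10 40  9 16
inc:    1  2  1  2  3  4  5  6  7  8  9  3 10  2  4
dec:    2  3  1  1  3  3  3  3  3  3  3  2  2  1  1
Best peak at i=11 (value 36): inc=9, dec=3, length 9+3−1 = 11.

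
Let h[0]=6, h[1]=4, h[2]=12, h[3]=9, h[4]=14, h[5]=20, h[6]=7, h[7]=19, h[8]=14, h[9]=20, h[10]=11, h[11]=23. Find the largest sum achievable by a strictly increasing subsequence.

Let S[i] be the best sum of a strictly increasing subsequence ending at i:
i:      0  1  2  3  4  5  6  7  8  9 10 11
h[i]:   6  4 12  9 14 20  7 19 14 20 11 23
S:      6  4 18 15 32 52 13 51 32 71 26 94
Maximum is 94 (e.g. 6 + 12 + 14 + 19 + 20 + 23).

94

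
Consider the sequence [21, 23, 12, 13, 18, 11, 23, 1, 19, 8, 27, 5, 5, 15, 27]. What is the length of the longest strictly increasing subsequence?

5

Let dp[i] be the length of the longest such subsequence ending at index i:
i:      1  2  3  4  5  6  7  8  9 10 11 12 13 14 15
a[i]:  21 23 12 13 18 11 23  1 19  8 27  5  5 15 27
dp:     1  2  1  2  3  1  4  1  4  2  5  2  2  3  5
Maximum dp value is 5.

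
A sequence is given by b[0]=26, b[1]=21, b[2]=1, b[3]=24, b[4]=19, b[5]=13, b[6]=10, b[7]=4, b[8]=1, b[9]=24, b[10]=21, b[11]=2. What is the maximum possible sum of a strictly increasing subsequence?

Let S[i] be the best sum of a strictly increasing subsequence ending at i:
i:      0  1  2  3  4  5  6  7  8  9 10 11
b[i]:  26 21  1 24 19 13 10  4  1 24 21  2
S:     26 21  1 45 20 14 11  5  1 45 41  3
Maximum is 45 (e.g. 21 + 24).

45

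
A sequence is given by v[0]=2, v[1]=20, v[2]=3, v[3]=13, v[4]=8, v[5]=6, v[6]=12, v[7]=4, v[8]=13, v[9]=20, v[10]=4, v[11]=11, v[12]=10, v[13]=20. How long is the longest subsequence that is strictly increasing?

6

Let dp[i] be the length of the longest such subsequence ending at index i:
i:      0  1  2  3  4  5  6  7  8  9 10 11 12 13
v[i]:   2 20  3 13  8  6 12  4 13 20  4 11 10 20
dp:     1  2  2  3  3  3  4  3  5  6  3  4  4  6
Maximum dp value is 6.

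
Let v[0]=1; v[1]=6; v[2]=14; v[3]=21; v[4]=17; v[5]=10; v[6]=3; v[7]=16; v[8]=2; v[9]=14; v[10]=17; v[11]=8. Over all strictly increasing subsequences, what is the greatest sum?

Let S[i] be the best sum of a strictly increasing subsequence ending at i:
i:      0  1  2  3  4  5  6  7  8  9 10 11
v[i]:   1  6 14 21 17 10  3 16  2 14 17  8
S:      1  7 21 42 38 17  4 37  3 31 54 15
Maximum is 54 (e.g. 1 + 6 + 14 + 16 + 17).

54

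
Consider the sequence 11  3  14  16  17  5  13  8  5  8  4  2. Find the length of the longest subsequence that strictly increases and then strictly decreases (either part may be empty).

inc[i] = longest strictly increasing subsequence ending at i; dec[i] = longest strictly decreasing subsequence starting at i:
i:      1  2  3  4  5  6  7  8  9 10 11 12
a[i]:  11  3 14 16 17  5 13  8  5  8  4  2
inc:    1  1  2  3  4  2  3  3  2  3  2  1
dec:    5  2  6  6  6  3  5  4  3  3  2  1
Best peak at i=5 (value 17): inc=4, dec=6, length 4+6−1 = 9.

9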